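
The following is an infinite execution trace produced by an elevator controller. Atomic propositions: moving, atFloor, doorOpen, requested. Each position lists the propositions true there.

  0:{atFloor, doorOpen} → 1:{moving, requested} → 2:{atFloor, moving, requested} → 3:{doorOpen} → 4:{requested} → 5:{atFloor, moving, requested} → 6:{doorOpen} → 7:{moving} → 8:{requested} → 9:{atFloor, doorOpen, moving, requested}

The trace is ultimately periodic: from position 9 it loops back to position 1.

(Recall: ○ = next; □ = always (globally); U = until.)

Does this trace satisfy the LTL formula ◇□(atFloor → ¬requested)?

□(atFloor → ¬requested) is false at every position 0..9, so it never becomes true and ◇□(atFloor → ¬requested) fails.

No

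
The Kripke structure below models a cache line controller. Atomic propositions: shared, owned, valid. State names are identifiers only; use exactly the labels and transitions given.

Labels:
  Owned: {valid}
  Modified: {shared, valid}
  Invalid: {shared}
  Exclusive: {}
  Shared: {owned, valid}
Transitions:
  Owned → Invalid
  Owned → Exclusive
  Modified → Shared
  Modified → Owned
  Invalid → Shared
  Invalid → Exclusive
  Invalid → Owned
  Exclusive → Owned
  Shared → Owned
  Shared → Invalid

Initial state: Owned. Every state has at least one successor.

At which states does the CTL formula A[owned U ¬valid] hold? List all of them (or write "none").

{Invalid, Exclusive}

States satisfying owned: {Shared}.
States satisfying ¬valid: {Invalid, Exclusive}.
States satisfying A[owned U ¬valid]: {Invalid, Exclusive}.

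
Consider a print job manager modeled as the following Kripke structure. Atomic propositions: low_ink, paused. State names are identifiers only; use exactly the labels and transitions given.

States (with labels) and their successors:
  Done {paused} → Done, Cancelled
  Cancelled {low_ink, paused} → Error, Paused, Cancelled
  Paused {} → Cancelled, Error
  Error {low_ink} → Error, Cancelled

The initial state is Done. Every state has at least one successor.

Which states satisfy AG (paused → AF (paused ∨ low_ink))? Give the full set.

States satisfying paused → AF (paused ∨ low_ink): {Done, Cancelled, Paused, Error}.
States satisfying AG (paused → AF (paused ∨ low_ink)): {Done, Cancelled, Paused, Error}.

{Done, Cancelled, Paused, Error}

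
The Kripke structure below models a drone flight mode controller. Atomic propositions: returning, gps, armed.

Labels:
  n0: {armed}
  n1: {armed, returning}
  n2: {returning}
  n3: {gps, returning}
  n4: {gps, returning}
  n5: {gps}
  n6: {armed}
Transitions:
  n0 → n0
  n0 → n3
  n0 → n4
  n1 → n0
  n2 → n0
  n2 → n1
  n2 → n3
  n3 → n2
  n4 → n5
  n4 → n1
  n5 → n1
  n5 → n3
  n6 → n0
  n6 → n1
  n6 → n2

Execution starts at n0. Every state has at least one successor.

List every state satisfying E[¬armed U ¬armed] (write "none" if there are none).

States satisfying ¬armed: {n2, n3, n4, n5}.
States satisfying E[¬armed U ¬armed]: {n2, n3, n4, n5}.

{n2, n3, n4, n5}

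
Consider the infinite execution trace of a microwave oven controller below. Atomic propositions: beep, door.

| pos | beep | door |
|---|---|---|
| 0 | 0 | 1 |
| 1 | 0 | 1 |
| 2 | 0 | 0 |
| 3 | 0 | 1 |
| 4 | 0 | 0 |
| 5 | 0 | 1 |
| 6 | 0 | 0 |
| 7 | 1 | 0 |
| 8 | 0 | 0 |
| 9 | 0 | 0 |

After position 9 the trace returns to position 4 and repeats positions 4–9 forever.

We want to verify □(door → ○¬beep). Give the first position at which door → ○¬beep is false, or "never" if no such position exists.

never

door → ○¬beep holds at every position 0..9, and those are all the positions the trace ever visits, so the invariant □(door → ○¬beep) is never violated.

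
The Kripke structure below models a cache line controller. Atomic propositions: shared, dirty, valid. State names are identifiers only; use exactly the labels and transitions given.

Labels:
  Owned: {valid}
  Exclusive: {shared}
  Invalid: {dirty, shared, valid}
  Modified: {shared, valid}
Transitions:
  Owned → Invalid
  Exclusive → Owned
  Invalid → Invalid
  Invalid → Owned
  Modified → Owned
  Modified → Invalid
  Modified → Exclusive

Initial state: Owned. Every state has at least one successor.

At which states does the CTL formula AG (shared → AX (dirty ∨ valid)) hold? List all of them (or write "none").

{Owned, Exclusive, Invalid}

States satisfying shared → AX (dirty ∨ valid): {Owned, Exclusive, Invalid}.
States satisfying AG (shared → AX (dirty ∨ valid)): {Owned, Exclusive, Invalid}.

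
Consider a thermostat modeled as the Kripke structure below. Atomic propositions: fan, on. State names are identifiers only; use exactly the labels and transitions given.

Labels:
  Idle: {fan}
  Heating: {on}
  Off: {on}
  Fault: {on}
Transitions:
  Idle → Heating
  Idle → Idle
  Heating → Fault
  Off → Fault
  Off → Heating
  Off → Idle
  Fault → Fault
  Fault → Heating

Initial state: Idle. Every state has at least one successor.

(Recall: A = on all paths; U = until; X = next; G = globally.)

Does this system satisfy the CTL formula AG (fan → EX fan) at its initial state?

States satisfying fan → EX fan: {Idle, Heating, Off, Fault}.
States satisfying AG (fan → EX fan): {Idle, Heating, Off, Fault}.
Every state reachable from Idle satisfies fan → EX fan.
Idle ∈ Sat(AG (fan → EX fan)).

Yes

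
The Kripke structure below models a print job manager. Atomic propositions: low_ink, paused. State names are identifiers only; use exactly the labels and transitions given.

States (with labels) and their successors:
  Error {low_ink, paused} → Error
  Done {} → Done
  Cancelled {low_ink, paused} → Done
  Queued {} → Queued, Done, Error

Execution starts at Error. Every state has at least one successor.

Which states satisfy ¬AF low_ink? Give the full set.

{Done, Queued}

States satisfying low_ink: {Error, Cancelled}.
States satisfying AF low_ink: {Error, Cancelled}.
States satisfying ¬AF low_ink: {Done, Queued}.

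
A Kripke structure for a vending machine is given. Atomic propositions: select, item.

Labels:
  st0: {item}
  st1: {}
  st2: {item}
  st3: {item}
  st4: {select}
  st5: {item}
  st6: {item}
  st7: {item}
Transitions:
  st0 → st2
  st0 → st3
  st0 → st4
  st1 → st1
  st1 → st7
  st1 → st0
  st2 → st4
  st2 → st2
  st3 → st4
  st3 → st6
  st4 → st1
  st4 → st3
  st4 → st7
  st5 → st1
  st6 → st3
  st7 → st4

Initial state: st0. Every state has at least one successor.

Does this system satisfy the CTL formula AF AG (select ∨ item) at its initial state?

States satisfying AG (select ∨ item): ∅.
States satisfying AF AG (select ∨ item): ∅.
There is a path from st0 along which AG (select ∨ item) never holds.
st0 ∉ Sat(AF AG (select ∨ item)).

Violated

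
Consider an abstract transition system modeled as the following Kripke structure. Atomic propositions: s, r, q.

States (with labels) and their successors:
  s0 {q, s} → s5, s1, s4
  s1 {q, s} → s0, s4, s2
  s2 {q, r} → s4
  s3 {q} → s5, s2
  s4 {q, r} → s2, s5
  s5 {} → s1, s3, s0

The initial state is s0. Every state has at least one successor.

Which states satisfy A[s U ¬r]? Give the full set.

States satisfying s: {s0, s1}.
States satisfying ¬r: {s0, s1, s3, s5}.
States satisfying A[s U ¬r]: {s0, s1, s3, s5}.

{s0, s1, s3, s5}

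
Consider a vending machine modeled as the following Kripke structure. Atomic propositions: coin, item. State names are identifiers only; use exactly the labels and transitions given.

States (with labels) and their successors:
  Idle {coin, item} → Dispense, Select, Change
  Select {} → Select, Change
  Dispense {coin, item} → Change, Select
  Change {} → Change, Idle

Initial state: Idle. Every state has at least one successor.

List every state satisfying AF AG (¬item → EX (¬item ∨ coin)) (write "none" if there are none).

{Idle, Select, Dispense, Change}

States satisfying AG (¬item → EX (¬item ∨ coin)): {Idle, Select, Dispense, Change}.
States satisfying AF AG (¬item → EX (¬item ∨ coin)): {Idle, Select, Dispense, Change}.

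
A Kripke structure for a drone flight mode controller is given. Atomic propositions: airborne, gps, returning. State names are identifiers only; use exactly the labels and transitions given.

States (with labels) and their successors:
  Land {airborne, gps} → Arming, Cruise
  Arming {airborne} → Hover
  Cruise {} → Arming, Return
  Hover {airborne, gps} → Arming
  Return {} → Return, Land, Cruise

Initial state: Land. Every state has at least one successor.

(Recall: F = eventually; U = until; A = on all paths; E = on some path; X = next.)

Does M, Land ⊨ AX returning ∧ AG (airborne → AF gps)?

States satisfying returning: ∅.
States satisfying AX returning: ∅.
States satisfying airborne → AF gps: {Land, Arming, Cruise, Hover, Return}.
States satisfying AG (airborne → AF gps): {Land, Arming, Cruise, Hover, Return}.
States satisfying AX returning ∧ AG (airborne → AF gps): ∅.
Land ∉ Sat(AX returning ∧ AG (airborne → AF gps)).

No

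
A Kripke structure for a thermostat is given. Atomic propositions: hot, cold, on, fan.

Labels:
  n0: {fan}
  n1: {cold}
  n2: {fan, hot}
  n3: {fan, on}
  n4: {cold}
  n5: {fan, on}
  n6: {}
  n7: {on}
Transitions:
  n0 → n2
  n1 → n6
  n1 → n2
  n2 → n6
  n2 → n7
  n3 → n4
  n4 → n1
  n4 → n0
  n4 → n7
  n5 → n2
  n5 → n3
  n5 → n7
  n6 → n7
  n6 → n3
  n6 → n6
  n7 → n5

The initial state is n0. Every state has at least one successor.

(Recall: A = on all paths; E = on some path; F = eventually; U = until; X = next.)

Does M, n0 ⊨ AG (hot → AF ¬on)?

Yes

States satisfying hot → AF ¬on: {n0, n1, n2, n3, n4, n5, n6, n7}.
States satisfying AG (hot → AF ¬on): {n0, n1, n2, n3, n4, n5, n6, n7}.
Every state reachable from n0 satisfies hot → AF ¬on.
n0 ∈ Sat(AG (hot → AF ¬on)).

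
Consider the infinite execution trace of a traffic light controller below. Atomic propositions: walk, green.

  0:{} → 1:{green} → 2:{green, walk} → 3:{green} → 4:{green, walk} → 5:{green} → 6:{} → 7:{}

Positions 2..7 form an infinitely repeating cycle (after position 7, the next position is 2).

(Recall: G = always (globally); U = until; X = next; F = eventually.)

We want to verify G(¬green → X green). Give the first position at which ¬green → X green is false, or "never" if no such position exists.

6

Check ¬green → X green at each position in order: 0 ✓, 1 ✓, 2 ✓, 3 ✓, 4 ✓, 5 ✓.
At position 6 the labels are {} and the next position 7 has {}, so ¬green → X green is false there. This is the first violation.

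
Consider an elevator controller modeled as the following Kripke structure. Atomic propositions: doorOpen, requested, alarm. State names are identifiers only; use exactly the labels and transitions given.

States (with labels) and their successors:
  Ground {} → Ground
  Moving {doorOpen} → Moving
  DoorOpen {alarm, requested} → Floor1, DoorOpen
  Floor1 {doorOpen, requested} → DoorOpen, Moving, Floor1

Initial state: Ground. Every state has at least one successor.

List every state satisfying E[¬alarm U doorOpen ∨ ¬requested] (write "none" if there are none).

{Ground, Moving, Floor1}

States satisfying ¬alarm: {Ground, Moving, Floor1}.
States satisfying doorOpen ∨ ¬requested: {Ground, Moving, Floor1}.
States satisfying E[¬alarm U doorOpen ∨ ¬requested]: {Ground, Moving, Floor1}.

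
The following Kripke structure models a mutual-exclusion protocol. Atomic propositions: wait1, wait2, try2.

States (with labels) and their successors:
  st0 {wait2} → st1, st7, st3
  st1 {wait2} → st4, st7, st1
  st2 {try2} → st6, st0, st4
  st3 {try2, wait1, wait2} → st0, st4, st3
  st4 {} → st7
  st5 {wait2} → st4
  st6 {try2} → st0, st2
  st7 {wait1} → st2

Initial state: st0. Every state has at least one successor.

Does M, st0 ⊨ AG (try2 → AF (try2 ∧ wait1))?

Violated

States satisfying try2 → AF (try2 ∧ wait1): {st0, st1, st3, st4, st5, st7}.
States satisfying AG (try2 → AF (try2 ∧ wait1)): ∅.
st2 is reachable from st0 and violates try2 → AF (try2 ∧ wait1), so AG fails at st0.
st0 ∉ Sat(AG (try2 → AF (try2 ∧ wait1))).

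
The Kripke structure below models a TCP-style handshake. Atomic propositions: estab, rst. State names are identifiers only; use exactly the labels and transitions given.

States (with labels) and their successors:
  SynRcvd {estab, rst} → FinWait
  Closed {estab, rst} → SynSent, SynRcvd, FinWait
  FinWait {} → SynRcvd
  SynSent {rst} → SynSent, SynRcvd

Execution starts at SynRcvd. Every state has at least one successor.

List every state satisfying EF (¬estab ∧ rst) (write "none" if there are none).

{Closed, SynSent}

States satisfying ¬estab ∧ rst: {SynSent}.
States satisfying EF (¬estab ∧ rst): {Closed, SynSent}.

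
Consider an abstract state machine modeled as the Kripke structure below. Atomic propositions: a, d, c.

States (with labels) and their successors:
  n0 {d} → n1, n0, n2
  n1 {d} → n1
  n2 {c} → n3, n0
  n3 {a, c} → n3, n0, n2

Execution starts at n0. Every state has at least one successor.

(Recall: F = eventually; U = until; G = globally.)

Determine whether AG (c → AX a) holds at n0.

Does not hold

States satisfying c → AX a: {n0, n1}.
States satisfying AG (c → AX a): {n1}.
n2 is reachable from n0 and violates c → AX a, so AG fails at n0.
n0 ∉ Sat(AG (c → AX a)).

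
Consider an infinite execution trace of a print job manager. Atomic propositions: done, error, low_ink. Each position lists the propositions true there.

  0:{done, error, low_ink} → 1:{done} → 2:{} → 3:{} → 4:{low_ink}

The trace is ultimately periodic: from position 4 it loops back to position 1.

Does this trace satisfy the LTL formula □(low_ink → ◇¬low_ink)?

Satisfied

low_ink → ◇¬low_ink holds at every position 0..4, and those are all positions ever visited, so □(low_ink → ◇¬low_ink) holds.
Positions where low_ink holds: 0, 4.
Check ◇¬low_ink at each: 0→ok, 4→ok.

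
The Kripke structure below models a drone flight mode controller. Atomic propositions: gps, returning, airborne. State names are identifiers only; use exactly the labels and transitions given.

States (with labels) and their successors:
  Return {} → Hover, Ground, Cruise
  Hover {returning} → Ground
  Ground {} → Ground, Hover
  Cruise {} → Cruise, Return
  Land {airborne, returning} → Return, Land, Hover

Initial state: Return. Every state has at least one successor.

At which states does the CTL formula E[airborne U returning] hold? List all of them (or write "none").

States satisfying airborne: {Land}.
States satisfying returning: {Hover, Land}.
States satisfying E[airborne U returning]: {Hover, Land}.

{Hover, Land}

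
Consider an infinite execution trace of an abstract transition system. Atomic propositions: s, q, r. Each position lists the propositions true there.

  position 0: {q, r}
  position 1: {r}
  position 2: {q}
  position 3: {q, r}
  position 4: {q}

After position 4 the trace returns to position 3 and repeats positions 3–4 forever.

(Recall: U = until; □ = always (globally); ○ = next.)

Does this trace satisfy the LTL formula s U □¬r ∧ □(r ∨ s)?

Walking from position 0: at position 0, □¬r has not yet held and s fails, so s U □¬r is false.
r ∨ s must hold at every position from 0 onward. It fails at position 2, so □(r ∨ s) is false.
At position 0: s U □¬r is false; □(r ∨ s) is false; so s U □¬r ∧ □(r ∨ s) is false.

Violated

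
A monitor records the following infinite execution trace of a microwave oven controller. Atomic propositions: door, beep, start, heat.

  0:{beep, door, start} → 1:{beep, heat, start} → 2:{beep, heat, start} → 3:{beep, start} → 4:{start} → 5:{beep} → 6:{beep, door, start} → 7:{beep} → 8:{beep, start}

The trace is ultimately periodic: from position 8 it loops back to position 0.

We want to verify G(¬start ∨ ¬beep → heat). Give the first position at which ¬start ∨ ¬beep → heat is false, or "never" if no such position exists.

Check ¬start ∨ ¬beep → heat at each position in order: 0 ✓, 1 ✓, 2 ✓, 3 ✓.
At position 4 the labels are {start}, so ¬start ∨ ¬beep → heat is false there. This is the first violation.

4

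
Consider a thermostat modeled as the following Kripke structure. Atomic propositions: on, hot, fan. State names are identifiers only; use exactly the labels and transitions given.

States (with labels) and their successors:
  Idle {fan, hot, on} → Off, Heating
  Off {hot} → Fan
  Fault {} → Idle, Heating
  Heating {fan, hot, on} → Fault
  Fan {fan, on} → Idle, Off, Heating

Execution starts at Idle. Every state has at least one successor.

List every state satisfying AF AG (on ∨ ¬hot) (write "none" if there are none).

States satisfying AG (on ∨ ¬hot): ∅.
States satisfying AF AG (on ∨ ¬hot): ∅.

none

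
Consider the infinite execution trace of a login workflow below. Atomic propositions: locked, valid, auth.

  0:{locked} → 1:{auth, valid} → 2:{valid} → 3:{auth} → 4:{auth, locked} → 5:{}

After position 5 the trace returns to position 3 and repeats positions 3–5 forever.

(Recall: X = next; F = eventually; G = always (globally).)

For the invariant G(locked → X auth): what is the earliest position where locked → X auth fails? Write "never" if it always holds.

4

Check locked → X auth at each position in order: 0 ✓, 1 ✓, 2 ✓, 3 ✓.
At position 4 the labels are {auth, locked} and the next position 5 has {}, so locked → X auth is false there. This is the first violation.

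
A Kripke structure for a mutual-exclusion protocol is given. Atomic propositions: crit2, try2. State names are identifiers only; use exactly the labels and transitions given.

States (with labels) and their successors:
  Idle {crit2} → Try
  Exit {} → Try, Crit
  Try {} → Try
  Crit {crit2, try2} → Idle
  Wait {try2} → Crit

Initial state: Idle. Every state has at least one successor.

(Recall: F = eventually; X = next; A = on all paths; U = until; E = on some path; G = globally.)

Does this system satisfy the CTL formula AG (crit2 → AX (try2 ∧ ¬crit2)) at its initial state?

States satisfying crit2 → AX (try2 ∧ ¬crit2): {Exit, Try, Wait}.
States satisfying AG (crit2 → AX (try2 ∧ ¬crit2)): {Try}.
Idle is reachable from Idle and violates crit2 → AX (try2 ∧ ¬crit2), so AG fails at Idle.
Idle ∉ Sat(AG (crit2 → AX (try2 ∧ ¬crit2))).

Violated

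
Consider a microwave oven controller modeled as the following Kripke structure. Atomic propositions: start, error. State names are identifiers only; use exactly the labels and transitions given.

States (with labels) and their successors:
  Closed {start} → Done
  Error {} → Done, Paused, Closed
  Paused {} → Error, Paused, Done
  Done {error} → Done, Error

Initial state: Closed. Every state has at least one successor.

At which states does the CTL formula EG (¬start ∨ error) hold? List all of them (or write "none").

{Error, Paused, Done}

States satisfying ¬start ∨ error: {Error, Paused, Done}.
States satisfying EG (¬start ∨ error): {Error, Paused, Done}.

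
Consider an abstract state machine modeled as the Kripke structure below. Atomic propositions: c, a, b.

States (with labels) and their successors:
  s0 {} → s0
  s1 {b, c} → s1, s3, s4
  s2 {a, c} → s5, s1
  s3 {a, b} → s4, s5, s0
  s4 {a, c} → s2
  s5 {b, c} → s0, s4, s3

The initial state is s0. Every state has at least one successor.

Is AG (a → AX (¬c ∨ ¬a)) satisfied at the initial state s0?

States satisfying a → AX (¬c ∨ ¬a): {s0, s1, s2, s5}.
States satisfying AG (a → AX (¬c ∨ ¬a)): {s0}.
Every state reachable from s0 satisfies a → AX (¬c ∨ ¬a).
s0 ∈ Sat(AG (a → AX (¬c ∨ ¬a))).

Satisfied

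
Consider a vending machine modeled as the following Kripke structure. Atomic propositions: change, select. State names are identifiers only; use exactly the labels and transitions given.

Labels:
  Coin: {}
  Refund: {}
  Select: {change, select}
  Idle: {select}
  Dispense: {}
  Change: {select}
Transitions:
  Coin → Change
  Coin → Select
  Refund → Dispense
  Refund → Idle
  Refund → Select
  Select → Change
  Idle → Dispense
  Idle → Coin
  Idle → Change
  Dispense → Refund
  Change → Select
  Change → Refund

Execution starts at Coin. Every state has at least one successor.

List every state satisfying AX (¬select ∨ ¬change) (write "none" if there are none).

States satisfying ¬select ∨ ¬change: {Coin, Refund, Idle, Dispense, Change}.
States satisfying AX (¬select ∨ ¬change): {Select, Idle, Dispense}.

{Select, Idle, Dispense}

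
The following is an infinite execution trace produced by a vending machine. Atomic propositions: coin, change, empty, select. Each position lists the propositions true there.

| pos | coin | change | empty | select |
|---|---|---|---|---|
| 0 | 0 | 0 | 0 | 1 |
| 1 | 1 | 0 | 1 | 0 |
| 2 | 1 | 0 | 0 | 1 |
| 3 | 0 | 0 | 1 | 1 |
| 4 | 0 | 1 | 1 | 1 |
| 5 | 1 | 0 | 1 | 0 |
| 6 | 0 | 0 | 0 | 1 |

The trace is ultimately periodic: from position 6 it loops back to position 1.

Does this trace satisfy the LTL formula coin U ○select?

Does not hold

Walking from position 0: at position 0, ○select has not yet held and coin fails, so coin U ○select is false.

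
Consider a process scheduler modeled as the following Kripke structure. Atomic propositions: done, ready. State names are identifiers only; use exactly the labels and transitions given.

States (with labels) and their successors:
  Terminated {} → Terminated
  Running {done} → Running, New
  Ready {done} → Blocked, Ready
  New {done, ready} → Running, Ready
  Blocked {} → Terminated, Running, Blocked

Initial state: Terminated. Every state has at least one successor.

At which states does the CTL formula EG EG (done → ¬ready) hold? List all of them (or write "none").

{Terminated, Running, Ready, Blocked}

States satisfying EG (done → ¬ready): {Terminated, Running, Ready, Blocked}.
States satisfying EG EG (done → ¬ready): {Terminated, Running, Ready, Blocked}.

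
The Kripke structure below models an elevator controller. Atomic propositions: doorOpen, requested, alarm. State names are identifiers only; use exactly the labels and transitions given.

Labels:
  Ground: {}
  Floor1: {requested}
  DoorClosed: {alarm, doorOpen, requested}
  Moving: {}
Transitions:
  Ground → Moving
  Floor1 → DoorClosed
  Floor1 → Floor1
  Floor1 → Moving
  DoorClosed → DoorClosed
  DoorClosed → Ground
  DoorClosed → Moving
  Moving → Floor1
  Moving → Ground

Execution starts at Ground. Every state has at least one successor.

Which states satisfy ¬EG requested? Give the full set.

States satisfying requested: {Floor1, DoorClosed}.
States satisfying EG requested: {Floor1, DoorClosed}.
States satisfying ¬EG requested: {Ground, Moving}.

{Ground, Moving}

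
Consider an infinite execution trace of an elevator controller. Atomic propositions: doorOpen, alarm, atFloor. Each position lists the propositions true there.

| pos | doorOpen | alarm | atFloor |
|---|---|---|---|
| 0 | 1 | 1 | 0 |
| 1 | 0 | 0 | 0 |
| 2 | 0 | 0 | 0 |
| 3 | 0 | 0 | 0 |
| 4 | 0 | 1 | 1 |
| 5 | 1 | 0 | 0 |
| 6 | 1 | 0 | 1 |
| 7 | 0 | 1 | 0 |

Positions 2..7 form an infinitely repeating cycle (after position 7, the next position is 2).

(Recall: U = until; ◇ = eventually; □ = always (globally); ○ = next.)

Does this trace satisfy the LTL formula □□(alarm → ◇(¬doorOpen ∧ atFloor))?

□(alarm → ◇(¬doorOpen ∧ atFloor)) holds at every position 0..7, and those are all positions ever visited, so □□(alarm → ◇(¬doorOpen ∧ atFloor)) holds.

Yes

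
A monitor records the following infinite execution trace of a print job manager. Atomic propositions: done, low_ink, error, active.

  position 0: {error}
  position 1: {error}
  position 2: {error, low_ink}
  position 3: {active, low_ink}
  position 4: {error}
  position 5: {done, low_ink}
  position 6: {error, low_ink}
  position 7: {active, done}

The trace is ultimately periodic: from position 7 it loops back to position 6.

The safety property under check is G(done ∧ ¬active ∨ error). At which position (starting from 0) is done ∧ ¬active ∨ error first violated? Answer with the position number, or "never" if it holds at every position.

3

Check done ∧ ¬active ∨ error at each position in order: 0 ✓, 1 ✓, 2 ✓.
At position 3 the labels are {active, low_ink}, so done ∧ ¬active ∨ error is false there. This is the first violation.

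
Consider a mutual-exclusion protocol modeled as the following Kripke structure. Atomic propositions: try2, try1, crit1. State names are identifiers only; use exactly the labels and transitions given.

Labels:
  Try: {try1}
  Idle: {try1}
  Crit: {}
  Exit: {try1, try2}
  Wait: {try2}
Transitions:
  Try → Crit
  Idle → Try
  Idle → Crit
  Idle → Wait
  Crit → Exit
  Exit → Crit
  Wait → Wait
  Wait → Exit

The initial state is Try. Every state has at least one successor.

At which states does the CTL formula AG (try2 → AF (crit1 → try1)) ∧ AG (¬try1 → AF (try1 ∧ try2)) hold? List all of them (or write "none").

{Try, Crit, Exit}

States satisfying try2 → AF (crit1 → try1): {Try, Idle, Crit, Exit, Wait}.
States satisfying AG (try2 → AF (crit1 → try1)): {Try, Idle, Crit, Exit, Wait}.
States satisfying ¬try1 → AF (try1 ∧ try2): {Try, Idle, Crit, Exit}.
States satisfying AG (¬try1 → AF (try1 ∧ try2)): {Try, Crit, Exit}.
States satisfying AG (try2 → AF (crit1 → try1)) ∧ AG (¬try1 → AF (try1 ∧ try2)): {Try, Crit, Exit}.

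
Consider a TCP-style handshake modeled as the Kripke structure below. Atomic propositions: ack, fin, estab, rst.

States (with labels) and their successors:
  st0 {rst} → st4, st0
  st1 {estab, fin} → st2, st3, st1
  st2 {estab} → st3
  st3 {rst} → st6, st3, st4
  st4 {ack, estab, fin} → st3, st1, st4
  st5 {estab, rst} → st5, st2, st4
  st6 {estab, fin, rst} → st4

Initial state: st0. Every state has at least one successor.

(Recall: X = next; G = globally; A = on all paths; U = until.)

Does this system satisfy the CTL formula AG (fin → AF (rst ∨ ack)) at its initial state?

Violated

States satisfying fin → AF (rst ∨ ack): {st0, st2, st3, st4, st5, st6}.
States satisfying AG (fin → AF (rst ∨ ack)): ∅.
st1 is reachable from st0 and violates fin → AF (rst ∨ ack), so AG fails at st0.
st0 ∉ Sat(AG (fin → AF (rst ∨ ack))).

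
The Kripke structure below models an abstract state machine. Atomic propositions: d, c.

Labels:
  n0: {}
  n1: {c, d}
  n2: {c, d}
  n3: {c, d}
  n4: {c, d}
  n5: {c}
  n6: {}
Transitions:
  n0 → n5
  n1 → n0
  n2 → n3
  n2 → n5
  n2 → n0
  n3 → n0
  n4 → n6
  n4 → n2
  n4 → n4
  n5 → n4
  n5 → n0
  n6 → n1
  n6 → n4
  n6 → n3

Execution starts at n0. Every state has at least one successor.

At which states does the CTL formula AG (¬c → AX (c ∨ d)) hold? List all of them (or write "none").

{n0, n1, n2, n3, n4, n5, n6}

States satisfying ¬c → AX (c ∨ d): {n0, n1, n2, n3, n4, n5, n6}.
States satisfying AG (¬c → AX (c ∨ d)): {n0, n1, n2, n3, n4, n5, n6}.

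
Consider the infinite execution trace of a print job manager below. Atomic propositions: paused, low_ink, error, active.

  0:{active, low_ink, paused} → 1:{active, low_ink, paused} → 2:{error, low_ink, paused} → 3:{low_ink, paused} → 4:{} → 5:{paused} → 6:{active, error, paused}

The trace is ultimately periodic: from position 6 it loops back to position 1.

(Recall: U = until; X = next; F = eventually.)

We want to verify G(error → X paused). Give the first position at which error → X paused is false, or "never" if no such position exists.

never

error → X paused holds at every position 0..6, and those are all the positions the trace ever visits, so the invariant G(error → X paused) is never violated.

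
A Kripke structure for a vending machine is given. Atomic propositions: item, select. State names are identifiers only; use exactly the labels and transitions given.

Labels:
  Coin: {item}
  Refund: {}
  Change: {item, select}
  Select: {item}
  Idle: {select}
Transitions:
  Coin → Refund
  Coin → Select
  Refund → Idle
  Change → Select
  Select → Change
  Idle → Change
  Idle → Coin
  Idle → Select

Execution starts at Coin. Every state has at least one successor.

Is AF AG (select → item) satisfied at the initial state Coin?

Does not hold

States satisfying AG (select → item): {Change, Select}.
States satisfying AF AG (select → item): {Change, Select}.
There is a path from Coin along which AG (select → item) never holds.
Coin ∉ Sat(AF AG (select → item)).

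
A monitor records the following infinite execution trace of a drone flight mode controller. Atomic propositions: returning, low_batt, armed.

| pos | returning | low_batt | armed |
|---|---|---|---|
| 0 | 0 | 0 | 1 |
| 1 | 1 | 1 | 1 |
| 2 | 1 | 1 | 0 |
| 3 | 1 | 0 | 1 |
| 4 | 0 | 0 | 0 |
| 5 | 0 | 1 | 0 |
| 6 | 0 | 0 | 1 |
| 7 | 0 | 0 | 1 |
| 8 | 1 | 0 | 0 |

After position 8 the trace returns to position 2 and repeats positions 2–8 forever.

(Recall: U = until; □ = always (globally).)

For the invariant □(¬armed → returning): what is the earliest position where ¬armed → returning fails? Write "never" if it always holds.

4

Check ¬armed → returning at each position in order: 0 ✓, 1 ✓, 2 ✓, 3 ✓.
At position 4 the labels are {}, so ¬armed → returning is false there. This is the first violation.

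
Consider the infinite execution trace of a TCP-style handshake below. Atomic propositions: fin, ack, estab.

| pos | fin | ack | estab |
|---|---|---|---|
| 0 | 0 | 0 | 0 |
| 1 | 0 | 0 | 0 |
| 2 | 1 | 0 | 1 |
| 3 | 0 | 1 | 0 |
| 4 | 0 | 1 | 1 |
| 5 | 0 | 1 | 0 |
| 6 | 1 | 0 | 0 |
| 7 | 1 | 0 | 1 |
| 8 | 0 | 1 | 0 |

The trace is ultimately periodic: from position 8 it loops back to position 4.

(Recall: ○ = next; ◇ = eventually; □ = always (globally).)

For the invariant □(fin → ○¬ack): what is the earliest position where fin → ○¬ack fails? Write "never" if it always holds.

Check fin → ○¬ack at each position in order: 0 ✓, 1 ✓.
At position 2 the labels are {estab, fin} and the next position 3 has {ack}, so fin → ○¬ack is false there. This is the first violation.

2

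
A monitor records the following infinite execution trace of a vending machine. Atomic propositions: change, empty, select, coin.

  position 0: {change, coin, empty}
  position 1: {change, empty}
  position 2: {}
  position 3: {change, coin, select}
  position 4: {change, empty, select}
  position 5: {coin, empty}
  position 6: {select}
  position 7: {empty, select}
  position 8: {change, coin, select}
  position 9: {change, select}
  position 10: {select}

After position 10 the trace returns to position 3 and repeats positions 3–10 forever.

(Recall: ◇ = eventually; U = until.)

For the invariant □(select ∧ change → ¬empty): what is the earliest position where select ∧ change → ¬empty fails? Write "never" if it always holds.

4

Check select ∧ change → ¬empty at each position in order: 0 ✓, 1 ✓, 2 ✓, 3 ✓.
At position 4 the labels are {change, empty, select}, so select ∧ change → ¬empty is false there. This is the first violation.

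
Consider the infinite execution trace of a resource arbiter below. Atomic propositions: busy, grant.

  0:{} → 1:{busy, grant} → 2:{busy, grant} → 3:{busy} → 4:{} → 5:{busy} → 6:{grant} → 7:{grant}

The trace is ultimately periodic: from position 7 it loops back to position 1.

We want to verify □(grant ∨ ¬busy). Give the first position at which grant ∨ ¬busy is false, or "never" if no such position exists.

3

Check grant ∨ ¬busy at each position in order: 0 ✓, 1 ✓, 2 ✓.
At position 3 the labels are {busy}, so grant ∨ ¬busy is false there. This is the first violation.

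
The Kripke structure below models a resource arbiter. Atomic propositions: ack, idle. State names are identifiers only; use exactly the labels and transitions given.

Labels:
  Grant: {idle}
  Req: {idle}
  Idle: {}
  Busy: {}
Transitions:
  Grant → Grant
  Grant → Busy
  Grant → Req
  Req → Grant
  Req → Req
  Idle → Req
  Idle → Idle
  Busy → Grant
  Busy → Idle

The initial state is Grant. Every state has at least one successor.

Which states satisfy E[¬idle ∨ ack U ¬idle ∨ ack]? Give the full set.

{Idle, Busy}

States satisfying ¬idle ∨ ack: {Idle, Busy}.
States satisfying E[¬idle ∨ ack U ¬idle ∨ ack]: {Idle, Busy}.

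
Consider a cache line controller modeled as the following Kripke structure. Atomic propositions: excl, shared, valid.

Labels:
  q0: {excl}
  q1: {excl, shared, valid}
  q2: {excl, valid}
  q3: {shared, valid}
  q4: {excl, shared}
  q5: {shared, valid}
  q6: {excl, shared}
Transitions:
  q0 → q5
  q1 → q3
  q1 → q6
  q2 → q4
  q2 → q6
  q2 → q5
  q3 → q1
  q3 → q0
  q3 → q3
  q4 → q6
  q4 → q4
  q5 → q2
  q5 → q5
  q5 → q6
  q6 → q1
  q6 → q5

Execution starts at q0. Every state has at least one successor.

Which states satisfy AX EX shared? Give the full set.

{q0, q1, q2, q3, q4, q5, q6}

States satisfying EX shared: {q0, q1, q2, q3, q4, q5, q6}.
States satisfying AX EX shared: {q0, q1, q2, q3, q4, q5, q6}.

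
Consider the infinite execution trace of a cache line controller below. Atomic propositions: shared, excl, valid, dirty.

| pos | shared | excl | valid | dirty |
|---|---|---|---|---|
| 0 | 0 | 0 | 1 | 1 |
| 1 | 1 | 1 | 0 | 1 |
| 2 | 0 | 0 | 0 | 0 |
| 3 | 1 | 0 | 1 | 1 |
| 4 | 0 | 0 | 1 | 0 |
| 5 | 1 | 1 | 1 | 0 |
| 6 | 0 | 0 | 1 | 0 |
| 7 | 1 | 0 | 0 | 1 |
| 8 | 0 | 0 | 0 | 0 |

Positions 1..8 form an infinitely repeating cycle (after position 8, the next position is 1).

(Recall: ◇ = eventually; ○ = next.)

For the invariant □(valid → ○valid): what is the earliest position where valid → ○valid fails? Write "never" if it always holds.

At position 0 the labels are {dirty, valid} and the next position 1 has {dirty, excl, shared}, so valid → ○valid is false there. This is the first violation.

0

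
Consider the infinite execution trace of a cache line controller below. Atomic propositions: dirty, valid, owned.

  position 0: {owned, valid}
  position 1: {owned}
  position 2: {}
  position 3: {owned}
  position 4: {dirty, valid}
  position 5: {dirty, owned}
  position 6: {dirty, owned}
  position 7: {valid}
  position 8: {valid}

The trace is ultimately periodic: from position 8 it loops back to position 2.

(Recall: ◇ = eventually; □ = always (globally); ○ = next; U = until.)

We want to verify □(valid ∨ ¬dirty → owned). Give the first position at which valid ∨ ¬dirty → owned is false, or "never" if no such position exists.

Check valid ∨ ¬dirty → owned at each position in order: 0 ✓, 1 ✓.
At position 2 the labels are {}, so valid ∨ ¬dirty → owned is false there. This is the first violation.

2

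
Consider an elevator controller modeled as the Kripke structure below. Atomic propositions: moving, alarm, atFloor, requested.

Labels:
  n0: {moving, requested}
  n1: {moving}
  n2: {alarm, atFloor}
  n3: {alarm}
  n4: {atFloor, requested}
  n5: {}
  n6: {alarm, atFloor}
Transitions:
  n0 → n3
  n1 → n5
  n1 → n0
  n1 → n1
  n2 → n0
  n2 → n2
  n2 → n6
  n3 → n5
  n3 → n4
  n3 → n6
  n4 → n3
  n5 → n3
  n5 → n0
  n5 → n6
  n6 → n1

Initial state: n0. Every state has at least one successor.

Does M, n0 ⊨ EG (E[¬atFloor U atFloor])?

Yes

States satisfying E[¬atFloor U atFloor]: {n0, n1, n2, n3, n4, n5, n6}.
States satisfying EG (E[¬atFloor U atFloor]): {n0, n1, n2, n3, n4, n5, n6}.
n0 ∈ Sat(EG (E[¬atFloor U atFloor])).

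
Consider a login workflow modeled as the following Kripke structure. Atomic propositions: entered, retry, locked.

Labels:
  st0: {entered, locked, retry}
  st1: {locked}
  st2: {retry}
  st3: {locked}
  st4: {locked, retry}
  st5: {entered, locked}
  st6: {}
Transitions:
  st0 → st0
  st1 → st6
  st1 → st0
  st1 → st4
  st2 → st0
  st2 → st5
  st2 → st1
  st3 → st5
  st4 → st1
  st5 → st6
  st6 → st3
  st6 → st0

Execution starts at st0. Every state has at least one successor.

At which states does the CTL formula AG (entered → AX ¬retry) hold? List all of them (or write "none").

States satisfying entered → AX ¬retry: {st1, st2, st3, st4, st5, st6}.
States satisfying AG (entered → AX ¬retry): ∅.

none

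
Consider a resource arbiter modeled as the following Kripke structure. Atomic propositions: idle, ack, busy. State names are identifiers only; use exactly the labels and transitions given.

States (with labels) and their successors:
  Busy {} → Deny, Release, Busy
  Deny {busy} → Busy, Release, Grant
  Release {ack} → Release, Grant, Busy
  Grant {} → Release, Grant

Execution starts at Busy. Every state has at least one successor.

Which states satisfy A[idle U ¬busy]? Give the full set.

States satisfying idle: ∅.
States satisfying ¬busy: {Busy, Release, Grant}.
States satisfying A[idle U ¬busy]: {Busy, Release, Grant}.

{Busy, Release, Grant}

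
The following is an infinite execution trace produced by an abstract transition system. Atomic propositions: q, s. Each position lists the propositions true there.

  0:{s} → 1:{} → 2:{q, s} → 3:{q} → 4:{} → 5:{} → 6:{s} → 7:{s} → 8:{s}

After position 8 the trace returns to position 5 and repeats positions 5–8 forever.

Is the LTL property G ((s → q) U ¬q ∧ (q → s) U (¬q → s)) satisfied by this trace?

(s → q) U ¬q ∧ (q → s) U (¬q → s) holds at every position 0..8, and those are all positions ever visited, so G ((s → q) U ¬q ∧ (q → s) U (¬q → s)) holds.

Holds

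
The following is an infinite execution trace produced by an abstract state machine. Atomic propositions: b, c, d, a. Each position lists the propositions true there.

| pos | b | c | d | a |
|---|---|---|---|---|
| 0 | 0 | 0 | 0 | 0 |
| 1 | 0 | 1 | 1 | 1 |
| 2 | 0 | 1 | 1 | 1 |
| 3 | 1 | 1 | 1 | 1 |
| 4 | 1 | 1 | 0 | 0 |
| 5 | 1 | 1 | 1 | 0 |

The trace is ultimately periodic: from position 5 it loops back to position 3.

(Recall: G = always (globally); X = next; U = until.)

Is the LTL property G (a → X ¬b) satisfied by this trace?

a → X ¬b must hold at every position from 0 onward. It fails at position 2, so G (a → X ¬b) is false.
Positions where a holds: 1, 2, 3.
Check X ¬b at each: 1→ok, 2→fails, 3→fails.

Does not hold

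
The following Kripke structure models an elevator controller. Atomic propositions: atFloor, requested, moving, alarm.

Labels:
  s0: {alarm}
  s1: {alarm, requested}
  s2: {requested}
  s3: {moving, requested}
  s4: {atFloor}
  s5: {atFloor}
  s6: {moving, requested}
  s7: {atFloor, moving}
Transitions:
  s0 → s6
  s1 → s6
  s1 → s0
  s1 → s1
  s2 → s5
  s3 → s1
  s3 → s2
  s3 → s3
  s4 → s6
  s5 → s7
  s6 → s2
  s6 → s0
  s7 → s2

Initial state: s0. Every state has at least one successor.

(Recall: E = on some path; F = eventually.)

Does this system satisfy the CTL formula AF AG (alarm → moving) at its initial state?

No

States satisfying AG (alarm → moving): {s2, s5, s7}.
States satisfying AF AG (alarm → moving): {s2, s5, s7}.
There is a path from s0 along which AG (alarm → moving) never holds.
s0 ∉ Sat(AF AG (alarm → moving)).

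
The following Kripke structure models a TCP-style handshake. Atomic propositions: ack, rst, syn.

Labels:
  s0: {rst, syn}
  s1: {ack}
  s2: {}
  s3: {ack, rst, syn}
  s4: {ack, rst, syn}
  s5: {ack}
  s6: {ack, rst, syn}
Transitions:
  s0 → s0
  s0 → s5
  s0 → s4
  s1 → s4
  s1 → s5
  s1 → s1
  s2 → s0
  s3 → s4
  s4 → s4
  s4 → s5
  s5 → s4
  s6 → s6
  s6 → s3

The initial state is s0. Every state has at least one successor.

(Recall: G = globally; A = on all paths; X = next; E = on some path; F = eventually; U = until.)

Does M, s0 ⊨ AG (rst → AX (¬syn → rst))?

No

States satisfying rst → AX (¬syn → rst): {s1, s2, s3, s5, s6}.
States satisfying AG (rst → AX (¬syn → rst)): ∅.
s0 is reachable from s0 and violates rst → AX (¬syn → rst), so AG fails at s0.
s0 ∉ Sat(AG (rst → AX (¬syn → rst))).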